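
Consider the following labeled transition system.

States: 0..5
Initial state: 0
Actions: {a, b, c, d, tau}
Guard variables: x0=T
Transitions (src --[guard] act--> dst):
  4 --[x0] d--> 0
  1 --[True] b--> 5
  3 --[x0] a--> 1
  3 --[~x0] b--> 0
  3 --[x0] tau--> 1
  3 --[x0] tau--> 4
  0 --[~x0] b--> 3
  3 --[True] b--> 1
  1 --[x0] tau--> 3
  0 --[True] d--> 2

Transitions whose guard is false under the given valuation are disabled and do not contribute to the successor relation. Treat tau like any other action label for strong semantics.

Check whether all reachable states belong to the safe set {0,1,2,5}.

Safe = {0,1,2,5}
Reach set: {0,2}
  0: ok
  2: ok

Answer: INVARIANT HOLDS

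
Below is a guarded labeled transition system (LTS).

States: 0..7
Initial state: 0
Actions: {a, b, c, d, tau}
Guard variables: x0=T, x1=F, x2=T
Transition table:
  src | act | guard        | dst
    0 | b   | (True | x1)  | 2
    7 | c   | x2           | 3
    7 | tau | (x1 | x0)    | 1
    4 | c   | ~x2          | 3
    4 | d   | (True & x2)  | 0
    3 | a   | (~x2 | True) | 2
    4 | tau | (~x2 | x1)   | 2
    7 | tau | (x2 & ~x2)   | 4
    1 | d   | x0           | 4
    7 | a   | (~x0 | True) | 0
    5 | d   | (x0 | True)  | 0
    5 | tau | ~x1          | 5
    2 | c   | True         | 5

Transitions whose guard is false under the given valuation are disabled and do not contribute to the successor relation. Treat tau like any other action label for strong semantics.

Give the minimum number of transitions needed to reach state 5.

Answer: 2

Working:
Layered search for 5:
  depth 0: {0}
  depth 1: {2}
  depth 2: {5}
depth(5)=2, e.g. b·c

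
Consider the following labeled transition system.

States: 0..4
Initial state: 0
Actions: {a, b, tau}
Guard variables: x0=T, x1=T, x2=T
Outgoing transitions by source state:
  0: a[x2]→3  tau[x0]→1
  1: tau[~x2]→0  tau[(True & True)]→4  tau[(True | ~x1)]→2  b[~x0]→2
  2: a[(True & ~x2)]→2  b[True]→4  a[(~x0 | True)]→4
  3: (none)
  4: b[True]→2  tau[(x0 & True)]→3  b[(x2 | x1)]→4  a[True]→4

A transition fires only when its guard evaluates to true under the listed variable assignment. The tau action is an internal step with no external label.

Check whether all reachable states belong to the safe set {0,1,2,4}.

Answer: INVARIANT VIOLATED at state 3

Trace:
Safe = {0,1,2,4}
R = {0,1,2,3,4}
  0: ✓
  1: ✓
  2: ✓
  3: VIOLATES
  4: ✓
reach 3 via a — violates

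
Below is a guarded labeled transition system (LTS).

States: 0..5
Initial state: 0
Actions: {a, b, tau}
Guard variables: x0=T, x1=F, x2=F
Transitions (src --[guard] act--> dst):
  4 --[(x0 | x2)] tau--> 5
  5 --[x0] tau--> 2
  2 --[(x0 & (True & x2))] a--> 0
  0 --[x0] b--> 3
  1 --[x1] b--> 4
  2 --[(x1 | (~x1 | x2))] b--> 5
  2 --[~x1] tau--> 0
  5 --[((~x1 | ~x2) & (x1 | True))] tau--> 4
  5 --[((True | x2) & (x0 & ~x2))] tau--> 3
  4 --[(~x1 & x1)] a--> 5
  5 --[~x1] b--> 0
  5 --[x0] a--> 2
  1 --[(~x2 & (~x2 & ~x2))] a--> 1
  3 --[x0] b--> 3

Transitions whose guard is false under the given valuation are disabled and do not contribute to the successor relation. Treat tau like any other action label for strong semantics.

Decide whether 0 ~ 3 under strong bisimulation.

Answer: BISIMILAR

Analysis:
Refine partition for ~:
  π0 = {{0,1,2,3,4,5}}
  π1 = {{0,3},{1},{2},{4},{5}}
5 equivalence class(es) (converged in 2)
[0]={0,3}  [3]={0,3}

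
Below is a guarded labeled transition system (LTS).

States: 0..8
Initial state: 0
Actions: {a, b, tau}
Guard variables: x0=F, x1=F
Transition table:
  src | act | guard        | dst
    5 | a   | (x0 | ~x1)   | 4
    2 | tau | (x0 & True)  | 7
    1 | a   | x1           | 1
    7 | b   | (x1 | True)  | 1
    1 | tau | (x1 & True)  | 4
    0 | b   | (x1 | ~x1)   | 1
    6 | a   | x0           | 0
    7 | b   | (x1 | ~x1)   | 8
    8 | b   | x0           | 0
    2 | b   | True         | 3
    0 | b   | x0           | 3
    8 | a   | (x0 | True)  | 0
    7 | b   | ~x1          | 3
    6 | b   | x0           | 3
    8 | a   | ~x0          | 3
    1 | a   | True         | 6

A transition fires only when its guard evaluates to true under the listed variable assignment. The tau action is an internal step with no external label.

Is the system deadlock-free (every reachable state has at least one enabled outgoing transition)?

Answer: DEADLOCK at state 6

Analysis:
Reachable = {0,1,6}
  0: b→1  [1 exit(s)]
  1: a→6  [1 exit(s)]
  6: ∅  [deadlock]
witness 6: b·a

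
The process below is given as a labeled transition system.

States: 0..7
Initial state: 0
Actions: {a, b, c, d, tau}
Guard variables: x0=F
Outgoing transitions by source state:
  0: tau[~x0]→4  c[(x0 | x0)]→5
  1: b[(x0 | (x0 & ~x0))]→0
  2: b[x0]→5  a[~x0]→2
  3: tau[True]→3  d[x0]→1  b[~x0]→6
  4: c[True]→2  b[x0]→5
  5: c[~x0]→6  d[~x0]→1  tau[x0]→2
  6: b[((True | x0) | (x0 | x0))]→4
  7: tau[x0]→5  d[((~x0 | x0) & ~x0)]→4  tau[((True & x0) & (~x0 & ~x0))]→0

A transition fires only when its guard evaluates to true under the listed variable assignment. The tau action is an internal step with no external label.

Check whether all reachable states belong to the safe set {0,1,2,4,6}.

Allowed set {0,1,2,4,6}
R = {0,2,4}
  0: safe
  2: safe
  4: safe

Answer: INVARIANT HOLDS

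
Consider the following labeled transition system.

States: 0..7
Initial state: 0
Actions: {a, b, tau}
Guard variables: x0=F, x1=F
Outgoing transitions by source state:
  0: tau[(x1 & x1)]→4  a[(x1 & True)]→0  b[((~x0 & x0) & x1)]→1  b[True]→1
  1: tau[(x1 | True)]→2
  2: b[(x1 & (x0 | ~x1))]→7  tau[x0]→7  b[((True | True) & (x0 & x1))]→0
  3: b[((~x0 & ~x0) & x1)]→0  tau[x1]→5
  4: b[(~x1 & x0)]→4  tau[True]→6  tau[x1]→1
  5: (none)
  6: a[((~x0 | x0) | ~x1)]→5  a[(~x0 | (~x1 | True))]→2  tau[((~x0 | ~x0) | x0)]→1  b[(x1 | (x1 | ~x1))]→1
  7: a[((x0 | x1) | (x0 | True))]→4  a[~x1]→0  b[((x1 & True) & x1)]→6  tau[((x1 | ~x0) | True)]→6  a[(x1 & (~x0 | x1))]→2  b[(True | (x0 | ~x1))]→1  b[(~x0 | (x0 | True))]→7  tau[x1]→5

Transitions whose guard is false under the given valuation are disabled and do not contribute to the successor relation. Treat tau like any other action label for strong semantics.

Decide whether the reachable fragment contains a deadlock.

Answer: DEADLOCK at state 2

Trace:
Reachable = {0,1,2}
  0: b→1  [1 exit(s)]
  1: tau→2  [1 exit(s)]
  2: ∅  [deadlock]
witness 2: b·tau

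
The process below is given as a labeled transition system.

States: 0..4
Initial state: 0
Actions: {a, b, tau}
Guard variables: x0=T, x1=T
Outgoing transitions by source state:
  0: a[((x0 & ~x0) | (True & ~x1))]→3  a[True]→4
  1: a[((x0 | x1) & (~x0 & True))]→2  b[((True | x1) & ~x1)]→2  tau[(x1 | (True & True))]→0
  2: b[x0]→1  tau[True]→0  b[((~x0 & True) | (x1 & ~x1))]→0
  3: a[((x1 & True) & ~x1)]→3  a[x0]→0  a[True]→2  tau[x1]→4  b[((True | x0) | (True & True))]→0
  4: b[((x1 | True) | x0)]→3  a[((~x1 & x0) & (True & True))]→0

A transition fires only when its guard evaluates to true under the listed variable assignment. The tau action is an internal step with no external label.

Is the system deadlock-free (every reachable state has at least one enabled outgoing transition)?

Reachable = {0,1,2,3,4}
  0: a→4  [1 exit(s)]
  1: tau→0  [1 exit(s)]
  2: b→1  tau→0  [2 exit(s)]
  3: a→0  a→2  b→0  tau→4  [4 exit(s)]
  4: b→3  [1 exit(s)]

Answer: DEADLOCK-FREE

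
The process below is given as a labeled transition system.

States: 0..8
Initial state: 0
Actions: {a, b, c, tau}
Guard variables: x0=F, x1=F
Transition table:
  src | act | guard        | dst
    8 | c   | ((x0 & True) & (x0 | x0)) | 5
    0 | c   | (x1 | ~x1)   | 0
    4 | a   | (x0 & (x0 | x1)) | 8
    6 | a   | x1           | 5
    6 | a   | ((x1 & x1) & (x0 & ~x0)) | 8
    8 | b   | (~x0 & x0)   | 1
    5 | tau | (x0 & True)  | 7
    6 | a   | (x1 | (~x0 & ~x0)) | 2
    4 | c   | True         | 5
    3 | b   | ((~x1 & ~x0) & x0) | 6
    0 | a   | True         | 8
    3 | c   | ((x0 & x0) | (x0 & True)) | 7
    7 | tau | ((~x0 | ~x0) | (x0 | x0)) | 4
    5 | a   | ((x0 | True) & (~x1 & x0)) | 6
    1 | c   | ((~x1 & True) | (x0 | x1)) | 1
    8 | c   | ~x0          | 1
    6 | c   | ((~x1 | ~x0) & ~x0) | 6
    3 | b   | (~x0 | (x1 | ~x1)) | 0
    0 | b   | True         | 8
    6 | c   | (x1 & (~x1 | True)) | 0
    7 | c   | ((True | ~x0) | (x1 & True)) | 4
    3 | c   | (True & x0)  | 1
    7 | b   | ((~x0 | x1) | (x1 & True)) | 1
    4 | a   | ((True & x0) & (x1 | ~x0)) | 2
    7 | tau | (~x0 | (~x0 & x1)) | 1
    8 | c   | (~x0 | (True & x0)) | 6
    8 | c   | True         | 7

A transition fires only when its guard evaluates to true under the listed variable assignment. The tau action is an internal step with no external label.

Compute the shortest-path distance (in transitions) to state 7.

Answer: 2

Working:
BFS to 7:
  Layer 0: {0}
  Layer 1: {8}
  Layer 2: {1,6,7}
depth(7)=2, e.g. a·c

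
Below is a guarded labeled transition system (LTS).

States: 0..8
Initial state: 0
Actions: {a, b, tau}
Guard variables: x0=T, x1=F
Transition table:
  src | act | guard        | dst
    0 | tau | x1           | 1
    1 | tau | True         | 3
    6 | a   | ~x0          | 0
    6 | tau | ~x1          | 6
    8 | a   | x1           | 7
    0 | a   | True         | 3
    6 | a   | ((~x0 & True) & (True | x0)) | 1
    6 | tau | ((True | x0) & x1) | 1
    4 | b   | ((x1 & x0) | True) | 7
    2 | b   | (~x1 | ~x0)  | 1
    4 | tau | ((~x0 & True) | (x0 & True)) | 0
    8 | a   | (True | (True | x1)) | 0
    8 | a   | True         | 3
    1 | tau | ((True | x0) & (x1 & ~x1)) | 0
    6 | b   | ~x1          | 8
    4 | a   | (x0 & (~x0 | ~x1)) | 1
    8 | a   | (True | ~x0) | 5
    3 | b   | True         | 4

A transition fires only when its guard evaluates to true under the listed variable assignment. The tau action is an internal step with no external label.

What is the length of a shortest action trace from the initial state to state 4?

Answer: 2

Trace:
BFS to 4:
  Layer 0: {0}
  Layer 1: {3}
  Layer 2: {4}
4 enters at depth 2; path a·b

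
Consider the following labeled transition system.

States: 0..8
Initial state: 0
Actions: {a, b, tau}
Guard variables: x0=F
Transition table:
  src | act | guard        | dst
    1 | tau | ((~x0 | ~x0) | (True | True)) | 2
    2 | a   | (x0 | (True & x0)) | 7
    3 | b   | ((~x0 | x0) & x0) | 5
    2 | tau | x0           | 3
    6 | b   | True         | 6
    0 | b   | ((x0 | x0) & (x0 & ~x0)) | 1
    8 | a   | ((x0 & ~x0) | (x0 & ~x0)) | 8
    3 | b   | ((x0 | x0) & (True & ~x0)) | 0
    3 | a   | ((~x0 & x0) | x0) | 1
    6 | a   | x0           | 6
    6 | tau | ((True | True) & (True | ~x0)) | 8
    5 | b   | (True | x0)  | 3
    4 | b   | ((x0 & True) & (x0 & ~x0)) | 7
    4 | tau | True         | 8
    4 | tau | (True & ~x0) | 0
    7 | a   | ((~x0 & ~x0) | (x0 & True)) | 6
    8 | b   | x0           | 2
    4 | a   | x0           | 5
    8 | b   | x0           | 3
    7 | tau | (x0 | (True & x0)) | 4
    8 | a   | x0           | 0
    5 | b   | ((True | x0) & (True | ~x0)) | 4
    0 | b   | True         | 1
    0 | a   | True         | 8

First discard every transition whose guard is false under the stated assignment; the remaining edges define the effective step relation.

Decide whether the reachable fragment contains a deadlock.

R = {0,1,2,8}
  0: a→8  b→1  [2 out]
  1: tau→2  [1 out]
  2: ∅  [STUCK]
  8: ∅  [STUCK]
Path to 2: b·tau

Answer: DEADLOCK at state 2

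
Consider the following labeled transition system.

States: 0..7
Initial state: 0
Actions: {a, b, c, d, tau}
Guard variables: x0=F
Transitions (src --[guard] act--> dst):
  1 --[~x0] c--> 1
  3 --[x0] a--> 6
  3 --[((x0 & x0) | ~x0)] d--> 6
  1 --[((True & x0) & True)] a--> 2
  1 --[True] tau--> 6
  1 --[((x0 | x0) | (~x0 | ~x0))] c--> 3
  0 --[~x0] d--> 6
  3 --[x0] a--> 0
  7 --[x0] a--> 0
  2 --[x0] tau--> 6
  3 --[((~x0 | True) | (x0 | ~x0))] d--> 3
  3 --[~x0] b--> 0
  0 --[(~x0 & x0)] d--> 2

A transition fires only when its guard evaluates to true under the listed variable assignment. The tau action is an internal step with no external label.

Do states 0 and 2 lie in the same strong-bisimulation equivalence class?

Refine partition for ~:
  round 0: {{0,1,2,3,4,5,6,7}}
  round 1: {{0},{1},{2,4,5,6,7},{3}}
Fixed point at round 2; 4 class(es).
class of 0: {0}; class of 2: {2,4,5,6,7}

Answer: NOT BISIMILAR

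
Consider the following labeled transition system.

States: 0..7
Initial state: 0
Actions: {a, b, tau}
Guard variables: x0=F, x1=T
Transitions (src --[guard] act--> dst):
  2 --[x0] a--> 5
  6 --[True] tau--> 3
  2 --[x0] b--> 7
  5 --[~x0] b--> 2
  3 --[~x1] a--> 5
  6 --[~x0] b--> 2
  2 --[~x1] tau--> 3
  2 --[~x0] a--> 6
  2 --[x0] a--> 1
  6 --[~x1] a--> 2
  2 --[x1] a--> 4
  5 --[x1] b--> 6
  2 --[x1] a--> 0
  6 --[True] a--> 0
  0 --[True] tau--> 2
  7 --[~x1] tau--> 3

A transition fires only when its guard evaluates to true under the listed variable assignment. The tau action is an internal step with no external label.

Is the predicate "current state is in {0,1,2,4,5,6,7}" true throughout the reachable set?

Answer: INVARIANT VIOLATED at state 3

Working:
Allowed set {0,1,2,4,5,6,7}
R = {0,2,3,4,6}
  0: safe
  2: safe
  3: ✗ unsafe
  4: safe
  6: safe
witness against invariant: tau·a·tau → 3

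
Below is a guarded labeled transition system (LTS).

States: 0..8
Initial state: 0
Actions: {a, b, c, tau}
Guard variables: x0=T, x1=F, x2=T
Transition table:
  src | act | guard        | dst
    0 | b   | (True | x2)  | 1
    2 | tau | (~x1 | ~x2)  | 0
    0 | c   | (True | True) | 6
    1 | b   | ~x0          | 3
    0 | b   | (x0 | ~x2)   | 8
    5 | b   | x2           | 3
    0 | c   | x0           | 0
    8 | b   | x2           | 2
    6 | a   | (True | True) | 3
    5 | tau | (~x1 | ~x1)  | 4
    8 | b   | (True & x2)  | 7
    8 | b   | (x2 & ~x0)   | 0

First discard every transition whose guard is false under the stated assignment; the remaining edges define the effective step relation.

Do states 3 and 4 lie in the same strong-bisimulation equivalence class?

Compute ~ classes (split until stable):
  round 0: {{0,1,2,3,4,5,6,7,8}}
  round 1: {{0},{1,3,4,7},{2},{5},{6},{8}}
6 equivalence class(es) (converged in 2)
[3]={1,3,4,7}  [4]={1,3,4,7}

Answer: BISIMILAR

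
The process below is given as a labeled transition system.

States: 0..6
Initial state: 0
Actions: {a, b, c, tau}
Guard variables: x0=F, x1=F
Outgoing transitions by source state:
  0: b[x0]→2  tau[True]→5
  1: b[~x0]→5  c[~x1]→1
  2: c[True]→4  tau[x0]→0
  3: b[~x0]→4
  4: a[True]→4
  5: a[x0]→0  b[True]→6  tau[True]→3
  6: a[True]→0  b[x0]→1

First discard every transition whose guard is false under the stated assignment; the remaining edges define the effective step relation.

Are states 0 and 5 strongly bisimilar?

Compute ~ classes (split until stable):
  P[0] = {{0,1,2,3,4,5,6}}
  P[1] = {{0},{1},{2},{3},{4,6},{5}}
  P[2] = {{0},{1},{2},{3},{4},{5},{6}}
Fixed point at round 3; 7 class(es).
class of 0: {0}; class of 5: {5}

Answer: NOT BISIMILAR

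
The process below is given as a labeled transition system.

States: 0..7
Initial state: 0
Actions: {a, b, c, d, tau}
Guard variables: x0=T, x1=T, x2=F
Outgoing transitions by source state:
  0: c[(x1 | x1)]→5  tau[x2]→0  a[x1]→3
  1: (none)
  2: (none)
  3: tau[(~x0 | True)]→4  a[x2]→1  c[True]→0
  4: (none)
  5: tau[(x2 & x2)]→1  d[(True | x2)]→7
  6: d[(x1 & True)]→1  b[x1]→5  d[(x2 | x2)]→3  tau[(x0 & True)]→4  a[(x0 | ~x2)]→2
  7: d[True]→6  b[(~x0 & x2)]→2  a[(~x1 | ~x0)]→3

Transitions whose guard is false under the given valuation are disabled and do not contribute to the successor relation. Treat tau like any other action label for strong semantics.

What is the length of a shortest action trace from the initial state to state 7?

Answer: 2

Working:
Breadth-first toward 7:
  Layer 0: {0}
  Layer 1: {3,5}
  Layer 2: {4,7}
depth(7)=2, e.g. c·d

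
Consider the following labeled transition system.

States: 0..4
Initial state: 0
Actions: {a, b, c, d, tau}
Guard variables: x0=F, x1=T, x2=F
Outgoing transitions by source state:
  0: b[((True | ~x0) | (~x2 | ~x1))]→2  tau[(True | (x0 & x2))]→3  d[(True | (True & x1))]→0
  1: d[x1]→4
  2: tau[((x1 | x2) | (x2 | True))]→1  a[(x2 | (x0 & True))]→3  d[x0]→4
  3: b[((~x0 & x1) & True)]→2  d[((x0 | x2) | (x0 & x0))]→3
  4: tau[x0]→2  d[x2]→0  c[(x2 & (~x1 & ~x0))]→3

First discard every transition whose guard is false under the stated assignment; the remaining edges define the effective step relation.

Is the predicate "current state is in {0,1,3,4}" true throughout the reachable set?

Answer: INVARIANT VIOLATED at state 2

Trace:
Allowed set {0,1,3,4}
Reachable = {0,1,2,3,4}
  0: ✓
  1: ✓
  2: outside
  3: ✓
  4: ✓
witness against invariant: b → 2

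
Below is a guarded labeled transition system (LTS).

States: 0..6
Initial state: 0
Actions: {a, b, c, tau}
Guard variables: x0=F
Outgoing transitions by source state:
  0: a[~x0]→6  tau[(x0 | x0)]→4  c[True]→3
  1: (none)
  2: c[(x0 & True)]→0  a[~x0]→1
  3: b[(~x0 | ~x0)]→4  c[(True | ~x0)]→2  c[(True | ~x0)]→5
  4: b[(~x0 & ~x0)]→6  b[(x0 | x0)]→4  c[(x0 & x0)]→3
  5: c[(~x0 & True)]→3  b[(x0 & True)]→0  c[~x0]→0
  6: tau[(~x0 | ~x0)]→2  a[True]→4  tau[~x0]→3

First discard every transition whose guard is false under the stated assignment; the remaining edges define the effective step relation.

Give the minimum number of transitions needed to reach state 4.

Answer: 2

Analysis:
Layered search for 4:
  L0 = {0}
  L1 = {3,6}
  L2 = {2,4,5}
4 enters at depth 2; path a·a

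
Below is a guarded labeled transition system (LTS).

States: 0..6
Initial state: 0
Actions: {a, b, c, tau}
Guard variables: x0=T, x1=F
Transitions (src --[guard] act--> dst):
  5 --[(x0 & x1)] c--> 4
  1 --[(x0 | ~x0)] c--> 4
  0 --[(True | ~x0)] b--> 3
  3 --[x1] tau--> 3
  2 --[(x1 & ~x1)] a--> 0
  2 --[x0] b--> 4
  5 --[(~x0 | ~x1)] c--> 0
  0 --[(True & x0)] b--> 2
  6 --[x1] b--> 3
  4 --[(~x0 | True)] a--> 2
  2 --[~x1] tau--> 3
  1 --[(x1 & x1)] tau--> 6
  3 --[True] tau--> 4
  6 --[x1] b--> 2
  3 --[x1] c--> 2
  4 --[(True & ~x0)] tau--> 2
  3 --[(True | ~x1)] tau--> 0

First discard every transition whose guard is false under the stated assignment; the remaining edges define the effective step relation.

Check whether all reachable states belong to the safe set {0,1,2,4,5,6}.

Inv-set: {0,1,2,4,5,6}
Reachable = {0,2,3,4}
  0: safe
  2: safe
  3: outside
  4: safe
witness against invariant: b → 3

Answer: INVARIANT VIOLATED at state 3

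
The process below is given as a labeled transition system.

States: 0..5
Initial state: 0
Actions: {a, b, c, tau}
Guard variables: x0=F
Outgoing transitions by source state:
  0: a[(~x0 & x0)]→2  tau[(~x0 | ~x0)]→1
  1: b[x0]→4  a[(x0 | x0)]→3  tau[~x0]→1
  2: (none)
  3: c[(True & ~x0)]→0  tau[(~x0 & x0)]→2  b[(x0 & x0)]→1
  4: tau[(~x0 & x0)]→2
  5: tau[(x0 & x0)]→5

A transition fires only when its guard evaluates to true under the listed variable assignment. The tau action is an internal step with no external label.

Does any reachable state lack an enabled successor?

Answer: DEADLOCK-FREE

Trace:
Reachable = {0,1}
  0: tau→1  [1 out]
  1: tau→1  [1 out]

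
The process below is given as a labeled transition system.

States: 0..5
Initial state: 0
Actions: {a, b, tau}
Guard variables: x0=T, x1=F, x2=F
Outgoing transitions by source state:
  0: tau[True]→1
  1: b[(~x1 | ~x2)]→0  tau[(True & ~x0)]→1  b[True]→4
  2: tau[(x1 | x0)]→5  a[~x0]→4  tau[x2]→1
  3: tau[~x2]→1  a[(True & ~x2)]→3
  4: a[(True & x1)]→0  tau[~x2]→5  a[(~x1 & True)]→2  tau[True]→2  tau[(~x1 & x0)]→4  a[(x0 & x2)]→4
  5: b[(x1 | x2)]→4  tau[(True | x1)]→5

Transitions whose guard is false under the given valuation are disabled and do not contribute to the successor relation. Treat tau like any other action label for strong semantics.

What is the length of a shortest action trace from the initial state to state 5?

BFS to 5:
  Layer 0: {0}
  Layer 1: {1}
  Layer 2: {4}
  Layer 3: {2,5}
5 enters at depth 3; path tau·b·tau

Answer: 3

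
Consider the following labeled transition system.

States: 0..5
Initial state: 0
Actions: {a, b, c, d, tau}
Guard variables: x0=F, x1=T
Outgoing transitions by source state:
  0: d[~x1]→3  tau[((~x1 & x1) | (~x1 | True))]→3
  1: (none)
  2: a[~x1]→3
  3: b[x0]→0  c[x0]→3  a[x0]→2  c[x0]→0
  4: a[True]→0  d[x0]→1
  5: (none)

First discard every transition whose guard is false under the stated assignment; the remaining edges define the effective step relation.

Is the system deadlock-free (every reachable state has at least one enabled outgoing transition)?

Answer: DEADLOCK at state 3

Working:
R = {0,3}
  0: tau→3  [deg 1]
  3: ∅  [deadlock]
witness 3: tau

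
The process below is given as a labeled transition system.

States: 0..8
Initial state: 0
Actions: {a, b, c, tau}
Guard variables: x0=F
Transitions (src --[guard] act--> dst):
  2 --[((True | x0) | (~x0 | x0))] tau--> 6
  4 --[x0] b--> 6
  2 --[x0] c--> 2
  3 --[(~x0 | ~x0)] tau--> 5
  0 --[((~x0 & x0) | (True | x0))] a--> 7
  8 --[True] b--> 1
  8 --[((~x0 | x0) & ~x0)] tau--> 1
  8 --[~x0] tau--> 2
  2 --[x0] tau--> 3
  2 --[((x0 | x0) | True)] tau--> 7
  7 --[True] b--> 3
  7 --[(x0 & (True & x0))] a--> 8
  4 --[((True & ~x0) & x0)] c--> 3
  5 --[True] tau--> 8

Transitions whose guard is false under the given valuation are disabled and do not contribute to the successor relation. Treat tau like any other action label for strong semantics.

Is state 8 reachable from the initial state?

Guard filter leaves 9 enabled edge(s).
depth 0: {0}
depth 1: {7}  cumulative {0,7}
depth 2: {3}  cumulative {0,3,7}
depth 3: {5}  cumulative {0,3,5,7}
depth 4: {8}  cumulative {0,3,5,7,8}
depth 5: {1,2}  cumulative {0,1,2,3,5,7,8}
depth 6: {6}  cumulative {0,1,2,3,5,6,7,8}
Reach set: {0,1,2,3,5,6,7,8}
witness 8: a·b·tau·tau

Answer: REACHABLE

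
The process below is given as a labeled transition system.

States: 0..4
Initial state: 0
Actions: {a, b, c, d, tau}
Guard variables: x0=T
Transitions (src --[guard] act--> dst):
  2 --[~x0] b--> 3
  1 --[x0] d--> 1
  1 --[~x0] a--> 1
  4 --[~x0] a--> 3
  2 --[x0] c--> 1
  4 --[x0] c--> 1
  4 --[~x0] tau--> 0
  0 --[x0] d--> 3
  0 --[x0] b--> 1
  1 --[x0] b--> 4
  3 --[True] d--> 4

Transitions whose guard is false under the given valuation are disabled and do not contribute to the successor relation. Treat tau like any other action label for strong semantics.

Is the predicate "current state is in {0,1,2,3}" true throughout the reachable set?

Answer: INVARIANT VIOLATED at state 4

Working:
Safe = {0,1,2,3}
Reach set: {0,1,3,4}
  0: ok
  1: ok
  3: ok
  4: VIOLATES
reach 4 via d·d — violates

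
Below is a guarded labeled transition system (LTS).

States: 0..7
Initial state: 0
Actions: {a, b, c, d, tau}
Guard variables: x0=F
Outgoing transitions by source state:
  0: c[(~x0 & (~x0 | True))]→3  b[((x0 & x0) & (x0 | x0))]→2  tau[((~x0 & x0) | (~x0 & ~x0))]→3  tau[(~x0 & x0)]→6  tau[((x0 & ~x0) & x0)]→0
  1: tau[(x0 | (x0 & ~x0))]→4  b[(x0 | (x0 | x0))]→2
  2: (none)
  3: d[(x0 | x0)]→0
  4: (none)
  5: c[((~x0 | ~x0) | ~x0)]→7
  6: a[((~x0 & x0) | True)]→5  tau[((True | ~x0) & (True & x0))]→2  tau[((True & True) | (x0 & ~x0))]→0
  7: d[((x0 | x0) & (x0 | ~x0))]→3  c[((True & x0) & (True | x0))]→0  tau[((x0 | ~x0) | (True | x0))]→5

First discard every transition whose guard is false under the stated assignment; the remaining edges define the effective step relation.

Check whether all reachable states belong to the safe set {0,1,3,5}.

Safe = {0,1,3,5}
Reach set: {0,3}
  0: ✓
  3: ✓

Answer: INVARIANT HOLDS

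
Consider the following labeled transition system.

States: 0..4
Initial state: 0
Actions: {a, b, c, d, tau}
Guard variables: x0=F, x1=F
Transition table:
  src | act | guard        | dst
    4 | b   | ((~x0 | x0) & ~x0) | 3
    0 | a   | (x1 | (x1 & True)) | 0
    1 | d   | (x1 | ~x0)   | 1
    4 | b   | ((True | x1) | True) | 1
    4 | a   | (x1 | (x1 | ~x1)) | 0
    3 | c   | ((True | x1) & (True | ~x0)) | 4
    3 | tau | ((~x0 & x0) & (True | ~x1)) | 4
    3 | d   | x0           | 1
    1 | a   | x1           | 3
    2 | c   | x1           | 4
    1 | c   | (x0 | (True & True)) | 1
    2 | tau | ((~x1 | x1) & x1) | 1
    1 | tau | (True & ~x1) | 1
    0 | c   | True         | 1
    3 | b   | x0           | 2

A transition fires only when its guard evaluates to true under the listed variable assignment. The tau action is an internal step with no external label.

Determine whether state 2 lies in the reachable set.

Answer: UNREACHABLE

Trace:
Guard filter leaves 8 enabled edge(s).
depth 0: {0}
depth 1: {1}  now seen {0,1}
Reach set: {0,1}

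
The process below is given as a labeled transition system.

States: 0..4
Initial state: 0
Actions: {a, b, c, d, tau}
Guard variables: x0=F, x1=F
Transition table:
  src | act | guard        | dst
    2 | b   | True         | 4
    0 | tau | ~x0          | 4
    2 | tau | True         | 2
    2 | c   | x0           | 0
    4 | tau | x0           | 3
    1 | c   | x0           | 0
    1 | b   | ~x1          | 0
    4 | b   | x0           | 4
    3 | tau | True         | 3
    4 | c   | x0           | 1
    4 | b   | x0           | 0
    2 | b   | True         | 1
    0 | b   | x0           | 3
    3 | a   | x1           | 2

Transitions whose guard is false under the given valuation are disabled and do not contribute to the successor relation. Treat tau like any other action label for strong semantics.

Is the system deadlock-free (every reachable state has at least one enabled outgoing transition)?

Answer: DEADLOCK at state 4

Working:
R = {0,4}
  0: tau→4  [1 exit(s)]
  4: ∅  [no exit]
trace reaching 4: tau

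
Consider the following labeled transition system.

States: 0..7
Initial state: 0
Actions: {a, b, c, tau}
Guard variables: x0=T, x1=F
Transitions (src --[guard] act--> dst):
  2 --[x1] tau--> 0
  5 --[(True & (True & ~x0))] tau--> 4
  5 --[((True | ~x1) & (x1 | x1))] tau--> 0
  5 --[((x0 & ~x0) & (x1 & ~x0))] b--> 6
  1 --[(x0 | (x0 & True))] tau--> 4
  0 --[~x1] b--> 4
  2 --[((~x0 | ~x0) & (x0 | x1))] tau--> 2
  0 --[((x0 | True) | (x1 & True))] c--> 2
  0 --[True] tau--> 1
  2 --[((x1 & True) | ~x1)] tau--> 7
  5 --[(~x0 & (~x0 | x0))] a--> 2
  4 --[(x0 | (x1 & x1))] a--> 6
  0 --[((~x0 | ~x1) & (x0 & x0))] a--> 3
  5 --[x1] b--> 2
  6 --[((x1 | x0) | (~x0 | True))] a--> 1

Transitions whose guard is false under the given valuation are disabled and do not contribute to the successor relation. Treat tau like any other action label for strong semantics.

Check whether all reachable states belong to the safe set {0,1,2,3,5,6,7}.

Answer: INVARIANT VIOLATED at state 4

Analysis:
Allowed set {0,1,2,3,5,6,7}
Reach set: {0,1,2,3,4,6,7}
  0: ok
  1: ok
  2: ok
  3: ok
  4: ✗ unsafe
  6: ok
  7: ok
counterexample path to 4: b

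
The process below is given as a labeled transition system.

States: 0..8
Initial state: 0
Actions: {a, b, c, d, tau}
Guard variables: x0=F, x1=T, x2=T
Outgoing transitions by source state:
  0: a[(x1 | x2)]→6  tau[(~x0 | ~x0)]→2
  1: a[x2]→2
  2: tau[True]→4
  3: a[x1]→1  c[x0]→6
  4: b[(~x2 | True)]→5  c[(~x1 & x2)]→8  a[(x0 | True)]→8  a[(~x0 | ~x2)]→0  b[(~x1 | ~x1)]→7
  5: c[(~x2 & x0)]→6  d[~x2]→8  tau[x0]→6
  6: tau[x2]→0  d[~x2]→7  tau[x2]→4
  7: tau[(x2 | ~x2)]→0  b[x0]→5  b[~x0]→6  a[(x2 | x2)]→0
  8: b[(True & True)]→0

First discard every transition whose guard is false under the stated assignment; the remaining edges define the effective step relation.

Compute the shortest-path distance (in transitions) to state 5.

Answer: 3

Analysis:
Layered search for 5:
  depth 0: {0}
  depth 1: {2,6}
  depth 2: {4}
  depth 3: {5,8}
5 enters at depth 3; path a·tau·b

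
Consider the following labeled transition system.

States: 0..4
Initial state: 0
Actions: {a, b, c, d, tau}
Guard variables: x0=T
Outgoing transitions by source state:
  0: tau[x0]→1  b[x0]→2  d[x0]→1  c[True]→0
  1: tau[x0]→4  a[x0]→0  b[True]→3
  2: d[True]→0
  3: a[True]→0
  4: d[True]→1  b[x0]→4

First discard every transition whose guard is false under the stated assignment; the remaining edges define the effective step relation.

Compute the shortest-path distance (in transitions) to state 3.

Answer: 2

Working:
BFS to 3:
  depth 0: {0}
  depth 1: {1,2}
  depth 2: {3,4}
3 enters at depth 2; path d·b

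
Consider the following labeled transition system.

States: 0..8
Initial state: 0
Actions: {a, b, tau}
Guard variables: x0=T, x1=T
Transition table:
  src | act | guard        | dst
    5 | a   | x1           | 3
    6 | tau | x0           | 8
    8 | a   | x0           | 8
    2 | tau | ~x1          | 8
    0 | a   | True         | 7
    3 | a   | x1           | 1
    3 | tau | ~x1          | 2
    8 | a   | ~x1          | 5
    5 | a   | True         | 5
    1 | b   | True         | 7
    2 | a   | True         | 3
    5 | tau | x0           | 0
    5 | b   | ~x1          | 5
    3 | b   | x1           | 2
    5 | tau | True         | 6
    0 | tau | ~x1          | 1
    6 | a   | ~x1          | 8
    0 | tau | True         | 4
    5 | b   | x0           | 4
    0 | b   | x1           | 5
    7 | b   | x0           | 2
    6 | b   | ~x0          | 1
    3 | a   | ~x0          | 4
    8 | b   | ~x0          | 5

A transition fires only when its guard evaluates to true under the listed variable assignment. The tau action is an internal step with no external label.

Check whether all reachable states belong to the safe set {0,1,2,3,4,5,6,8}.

Answer: INVARIANT VIOLATED at state 7

Trace:
Safe = {0,1,2,3,4,5,6,8}
R = {0,1,2,3,4,5,6,7,8}
  0: ✓
  1: ✓
  2: ✓
  3: ✓
  4: ✓
  5: ✓
  6: ✓
  7: ✗ unsafe
  8: ✓
witness against invariant: a → 7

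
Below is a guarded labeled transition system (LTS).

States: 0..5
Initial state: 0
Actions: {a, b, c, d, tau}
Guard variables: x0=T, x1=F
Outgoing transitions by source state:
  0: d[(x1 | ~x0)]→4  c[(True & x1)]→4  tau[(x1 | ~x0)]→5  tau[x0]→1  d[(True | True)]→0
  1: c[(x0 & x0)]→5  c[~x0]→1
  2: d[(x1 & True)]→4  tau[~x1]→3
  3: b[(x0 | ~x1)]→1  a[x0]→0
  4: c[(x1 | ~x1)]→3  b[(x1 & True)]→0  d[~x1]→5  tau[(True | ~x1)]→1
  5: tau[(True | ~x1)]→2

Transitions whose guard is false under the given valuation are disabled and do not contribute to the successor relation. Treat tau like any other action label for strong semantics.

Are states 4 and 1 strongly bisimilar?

Refine partition for ~:
  round 0: {{0,1,2,3,4,5}}
  round 1: {{0},{1},{2,5},{3},{4}}
  round 2: {{0},{1},{2},{3},{4},{5}}
6 equivalence class(es) (converged in 3)
[4]={4}  [1]={1}

Answer: NOT BISIMILAR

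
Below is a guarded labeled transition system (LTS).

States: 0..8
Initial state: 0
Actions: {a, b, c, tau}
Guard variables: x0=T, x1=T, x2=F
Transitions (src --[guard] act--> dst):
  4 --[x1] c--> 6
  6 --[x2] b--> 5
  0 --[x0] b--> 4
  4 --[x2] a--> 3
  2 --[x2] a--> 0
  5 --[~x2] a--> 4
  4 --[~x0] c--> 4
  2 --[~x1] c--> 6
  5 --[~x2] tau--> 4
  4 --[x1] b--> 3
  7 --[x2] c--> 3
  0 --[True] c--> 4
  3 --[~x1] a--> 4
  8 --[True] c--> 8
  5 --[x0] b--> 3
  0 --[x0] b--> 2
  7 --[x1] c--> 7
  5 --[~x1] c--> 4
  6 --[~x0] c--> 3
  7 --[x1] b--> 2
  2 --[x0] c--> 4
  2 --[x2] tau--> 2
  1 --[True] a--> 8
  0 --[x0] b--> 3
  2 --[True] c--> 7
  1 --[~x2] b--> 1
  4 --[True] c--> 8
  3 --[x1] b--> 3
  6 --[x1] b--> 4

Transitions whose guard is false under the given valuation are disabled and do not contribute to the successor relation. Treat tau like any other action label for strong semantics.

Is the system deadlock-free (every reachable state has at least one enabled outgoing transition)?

R = {0,2,3,4,6,7,8}
  0: b→2  b→3  b→4  c→4  [deg 4]
  2: c→4  c→7  [deg 2]
  3: b→3  [deg 1]
  4: b→3  c→6  c→8  [deg 3]
  6: b→4  [deg 1]
  7: b→2  c→7  [deg 2]
  8: c→8  [deg 1]

Answer: DEADLOCK-FREE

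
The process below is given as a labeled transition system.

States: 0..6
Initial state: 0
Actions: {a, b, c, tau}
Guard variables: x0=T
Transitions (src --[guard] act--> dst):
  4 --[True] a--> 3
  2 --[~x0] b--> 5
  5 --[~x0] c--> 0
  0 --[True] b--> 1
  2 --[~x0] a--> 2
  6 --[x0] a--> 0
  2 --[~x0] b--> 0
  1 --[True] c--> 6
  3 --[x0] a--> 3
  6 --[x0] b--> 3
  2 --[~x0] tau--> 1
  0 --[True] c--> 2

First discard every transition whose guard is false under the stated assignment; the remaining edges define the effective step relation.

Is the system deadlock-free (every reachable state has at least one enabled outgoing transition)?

Answer: DEADLOCK at state 2

Trace:
Reach set: {0,1,2,3,6}
  0: b→1  c→2  [2 exit(s)]
  1: c→6  [1 exit(s)]
  2: ∅  [deadlock]
  3: a→3  [1 exit(s)]
  6: a→0  b→3  [2 exit(s)]
Path to 2: c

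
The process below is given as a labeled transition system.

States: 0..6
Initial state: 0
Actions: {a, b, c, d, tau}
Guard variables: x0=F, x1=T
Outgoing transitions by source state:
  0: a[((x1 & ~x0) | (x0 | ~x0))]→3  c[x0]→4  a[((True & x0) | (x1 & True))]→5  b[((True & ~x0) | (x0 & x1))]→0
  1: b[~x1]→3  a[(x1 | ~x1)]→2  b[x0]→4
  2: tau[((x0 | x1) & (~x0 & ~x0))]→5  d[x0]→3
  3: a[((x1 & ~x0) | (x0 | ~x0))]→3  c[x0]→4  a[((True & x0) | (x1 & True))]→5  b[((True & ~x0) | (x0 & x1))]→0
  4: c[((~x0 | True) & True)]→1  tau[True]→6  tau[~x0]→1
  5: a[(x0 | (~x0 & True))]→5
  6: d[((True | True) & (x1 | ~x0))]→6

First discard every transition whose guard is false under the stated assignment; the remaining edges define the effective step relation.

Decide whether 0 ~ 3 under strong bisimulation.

Compute ~ classes (split until stable):
  round 0: {{0,1,2,3,4,5,6}}
  round 1: {{0,3},{1,5},{2},{4},{6}}
  round 2: {{0,3},{1},{2},{4},{5},{6}}
Fixed point at round 3; 6 class(es).
0∈{0,3}, 3∈{0,3}

Answer: BISIMILAR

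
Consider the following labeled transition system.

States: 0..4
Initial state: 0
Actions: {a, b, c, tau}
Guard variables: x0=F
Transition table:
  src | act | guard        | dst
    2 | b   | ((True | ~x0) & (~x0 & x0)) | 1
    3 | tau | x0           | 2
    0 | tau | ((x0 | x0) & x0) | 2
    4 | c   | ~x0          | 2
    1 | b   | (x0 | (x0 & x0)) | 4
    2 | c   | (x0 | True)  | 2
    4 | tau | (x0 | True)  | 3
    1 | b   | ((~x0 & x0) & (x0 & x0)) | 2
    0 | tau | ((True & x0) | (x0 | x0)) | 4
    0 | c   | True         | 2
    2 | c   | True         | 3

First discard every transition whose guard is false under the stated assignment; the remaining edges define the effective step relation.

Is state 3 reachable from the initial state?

Answer: REACHABLE

Analysis:
Guard filter leaves 5 enabled edge(s).
Layer 0: {0}
Layer 1: {2}  total {0,2}
Layer 2: {3}  total {0,2,3}
Reachable = {0,2,3}
witness 3: c·c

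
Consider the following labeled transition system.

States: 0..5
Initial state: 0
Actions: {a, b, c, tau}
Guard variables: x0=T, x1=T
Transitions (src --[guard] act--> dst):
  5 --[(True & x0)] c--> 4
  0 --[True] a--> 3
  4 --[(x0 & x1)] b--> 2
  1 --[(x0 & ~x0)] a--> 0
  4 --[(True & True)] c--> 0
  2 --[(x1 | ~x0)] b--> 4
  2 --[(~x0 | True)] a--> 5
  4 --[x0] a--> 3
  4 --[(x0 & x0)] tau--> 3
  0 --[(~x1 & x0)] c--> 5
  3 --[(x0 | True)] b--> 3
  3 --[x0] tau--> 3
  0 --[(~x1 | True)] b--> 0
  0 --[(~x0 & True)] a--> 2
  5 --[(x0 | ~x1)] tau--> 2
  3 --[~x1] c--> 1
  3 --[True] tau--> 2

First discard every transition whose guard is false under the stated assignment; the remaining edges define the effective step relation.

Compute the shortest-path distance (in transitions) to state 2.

Layered search for 2:
  Layer 0: {0}
  Layer 1: {3}
  Layer 2: {2}
first hit 2 at d=2 via a·tau

Answer: 2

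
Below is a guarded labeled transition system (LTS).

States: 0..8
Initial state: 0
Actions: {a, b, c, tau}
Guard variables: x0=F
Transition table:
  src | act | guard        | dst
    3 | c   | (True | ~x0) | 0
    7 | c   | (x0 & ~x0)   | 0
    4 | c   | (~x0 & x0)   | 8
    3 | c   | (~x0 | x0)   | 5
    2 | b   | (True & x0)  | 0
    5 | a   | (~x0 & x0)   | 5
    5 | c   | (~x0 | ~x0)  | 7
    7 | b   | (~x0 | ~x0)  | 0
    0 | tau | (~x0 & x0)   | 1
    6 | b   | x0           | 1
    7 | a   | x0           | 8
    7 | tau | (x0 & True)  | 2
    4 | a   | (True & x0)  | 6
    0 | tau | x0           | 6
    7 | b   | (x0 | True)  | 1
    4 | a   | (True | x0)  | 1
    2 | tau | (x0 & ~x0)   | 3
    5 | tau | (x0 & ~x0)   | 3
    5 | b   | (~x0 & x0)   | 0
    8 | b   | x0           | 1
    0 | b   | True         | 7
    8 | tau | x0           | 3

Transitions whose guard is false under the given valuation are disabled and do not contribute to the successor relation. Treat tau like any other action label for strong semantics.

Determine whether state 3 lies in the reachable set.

Guard filter leaves 7 enabled edge(s).
depth 0: {0}
depth 1: {7}  total {0,7}
depth 2: {1}  total {0,1,7}
R = {0,1,7}

Answer: UNREACHABLE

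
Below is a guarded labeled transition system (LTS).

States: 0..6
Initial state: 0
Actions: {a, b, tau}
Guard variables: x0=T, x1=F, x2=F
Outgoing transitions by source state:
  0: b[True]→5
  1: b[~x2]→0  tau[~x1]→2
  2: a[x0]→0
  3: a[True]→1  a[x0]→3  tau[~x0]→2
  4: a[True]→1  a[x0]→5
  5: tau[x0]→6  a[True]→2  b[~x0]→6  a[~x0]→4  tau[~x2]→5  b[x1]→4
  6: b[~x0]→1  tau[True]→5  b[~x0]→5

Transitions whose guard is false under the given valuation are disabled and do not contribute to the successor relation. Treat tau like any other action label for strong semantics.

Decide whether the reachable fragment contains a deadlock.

Answer: DEADLOCK-FREE

Analysis:
Reach set: {0,2,5,6}
  0: b→5  [1 out]
  2: a→0  [1 out]
  5: a→2  tau→5  tau→6  [3 out]
  6: tau→5  [1 out]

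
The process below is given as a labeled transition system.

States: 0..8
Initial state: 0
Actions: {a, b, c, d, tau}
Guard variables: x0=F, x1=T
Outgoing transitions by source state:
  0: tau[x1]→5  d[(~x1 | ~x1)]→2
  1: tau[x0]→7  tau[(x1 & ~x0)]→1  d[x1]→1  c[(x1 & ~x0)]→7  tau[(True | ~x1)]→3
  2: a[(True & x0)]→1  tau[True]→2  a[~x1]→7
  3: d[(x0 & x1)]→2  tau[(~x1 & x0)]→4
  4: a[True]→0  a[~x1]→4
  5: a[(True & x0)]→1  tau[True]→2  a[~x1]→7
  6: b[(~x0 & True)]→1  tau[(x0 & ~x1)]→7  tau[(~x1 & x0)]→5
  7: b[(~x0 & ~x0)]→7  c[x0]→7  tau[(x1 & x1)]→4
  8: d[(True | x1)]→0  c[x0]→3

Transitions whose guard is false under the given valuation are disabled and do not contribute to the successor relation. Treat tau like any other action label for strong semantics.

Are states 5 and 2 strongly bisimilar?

Answer: BISIMILAR

Analysis:
Compute ~ classes (split until stable):
  round 0: {{0,1,2,3,4,5,6,7,8}}
  round 1: {{0,2,5},{1},{3},{4},{6},{7},{8}}
stable after 2 split(s): 7 block(s)
class of 5: {0,2,5}; class of 2: {0,2,5}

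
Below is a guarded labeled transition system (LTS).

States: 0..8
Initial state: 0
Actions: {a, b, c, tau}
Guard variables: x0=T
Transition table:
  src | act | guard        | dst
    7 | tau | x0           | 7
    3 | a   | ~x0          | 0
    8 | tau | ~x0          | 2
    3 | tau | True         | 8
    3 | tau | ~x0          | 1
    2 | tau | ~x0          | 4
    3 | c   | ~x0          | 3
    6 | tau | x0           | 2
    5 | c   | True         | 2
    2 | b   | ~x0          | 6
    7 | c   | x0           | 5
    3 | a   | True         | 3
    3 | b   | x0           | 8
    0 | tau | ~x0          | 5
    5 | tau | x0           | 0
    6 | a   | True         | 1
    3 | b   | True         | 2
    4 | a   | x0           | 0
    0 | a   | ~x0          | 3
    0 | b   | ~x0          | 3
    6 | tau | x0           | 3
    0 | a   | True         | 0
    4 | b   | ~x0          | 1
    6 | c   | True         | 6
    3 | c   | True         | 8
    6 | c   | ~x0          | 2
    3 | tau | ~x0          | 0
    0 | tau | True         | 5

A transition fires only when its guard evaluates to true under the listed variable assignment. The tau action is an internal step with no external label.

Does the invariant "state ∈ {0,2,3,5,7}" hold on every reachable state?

Safe = {0,2,3,5,7}
Reachable = {0,2,5}
  0: ok
  2: ok
  5: ok

Answer: INVARIANT HOLDS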